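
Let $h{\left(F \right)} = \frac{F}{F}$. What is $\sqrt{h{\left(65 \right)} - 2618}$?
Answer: $i \sqrt{2617} \approx 51.157 i$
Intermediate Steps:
$h{\left(F \right)} = 1$
$\sqrt{h{\left(65 \right)} - 2618} = \sqrt{1 - 2618} = \sqrt{-2617} = i \sqrt{2617}$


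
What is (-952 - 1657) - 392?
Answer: -3001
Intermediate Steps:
(-952 - 1657) - 392 = -2609 - 392 = -3001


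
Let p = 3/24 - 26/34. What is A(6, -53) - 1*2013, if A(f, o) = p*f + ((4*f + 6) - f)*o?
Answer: -223641/68 ≈ -3288.8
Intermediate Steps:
p = -87/136 (p = 3*(1/24) - 26*1/34 = 1/8 - 13/17 = -87/136 ≈ -0.63971)
A(f, o) = -87*f/136 + o*(6 + 3*f) (A(f, o) = -87*f/136 + ((4*f + 6) - f)*o = -87*f/136 + ((6 + 4*f) - f)*o = -87*f/136 + (6 + 3*f)*o = -87*f/136 + o*(6 + 3*f))
A(6, -53) - 1*2013 = (6*(-53) - 87/136*6 + 3*6*(-53)) - 1*2013 = (-318 - 261/68 - 954) - 2013 = -86757/68 - 2013 = -223641/68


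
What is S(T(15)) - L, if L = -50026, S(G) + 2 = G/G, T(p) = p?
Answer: 50025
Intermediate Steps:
S(G) = -1 (S(G) = -2 + G/G = -2 + 1 = -1)
S(T(15)) - L = -1 - 1*(-50026) = -1 + 50026 = 50025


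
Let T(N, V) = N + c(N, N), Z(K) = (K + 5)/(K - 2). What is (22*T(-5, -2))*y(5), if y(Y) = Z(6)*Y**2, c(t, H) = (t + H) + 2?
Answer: -39325/2 ≈ -19663.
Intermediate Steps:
Z(K) = (5 + K)/(-2 + K)
c(t, H) = 2 + H + t (c(t, H) = (H + t) + 2 = 2 + H + t)
y(Y) = 11*Y**2/4 (y(Y) = ((5 + 6)/(-2 + 6))*Y**2 = (11/4)*Y**2 = ((1/4)*11)*Y**2 = 11*Y**2/4)
T(N, V) = 2 + 3*N (T(N, V) = N + (2 + N + N) = N + (2 + 2*N) = 2 + 3*N)
(22*T(-5, -2))*y(5) = (22*(2 + 3*(-5)))*((11/4)*5**2) = (22*(2 - 15))*((11/4)*25) = (22*(-13))*(275/4) = -286*275/4 = -39325/2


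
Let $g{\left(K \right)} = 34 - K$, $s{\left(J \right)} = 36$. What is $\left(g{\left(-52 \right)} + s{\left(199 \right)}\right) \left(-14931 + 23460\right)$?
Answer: $1040538$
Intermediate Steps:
$\left(g{\left(-52 \right)} + s{\left(199 \right)}\right) \left(-14931 + 23460\right) = \left(\left(34 - -52\right) + 36\right) \left(-14931 + 23460\right) = \left(\left(34 + 52\right) + 36\right) 8529 = \left(86 + 36\right) 8529 = 122 \cdot 8529 = 1040538$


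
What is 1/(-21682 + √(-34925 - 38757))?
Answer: -10841/235091403 - I*√73682/470182806 ≈ -4.6114e-5 - 5.7732e-7*I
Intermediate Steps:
1/(-21682 + √(-34925 - 38757)) = 1/(-21682 + √(-73682)) = 1/(-21682 + I*√73682)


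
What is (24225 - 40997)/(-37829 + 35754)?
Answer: 16772/2075 ≈ 8.0829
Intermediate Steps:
(24225 - 40997)/(-37829 + 35754) = -16772/(-2075) = -16772*(-1/2075) = 16772/2075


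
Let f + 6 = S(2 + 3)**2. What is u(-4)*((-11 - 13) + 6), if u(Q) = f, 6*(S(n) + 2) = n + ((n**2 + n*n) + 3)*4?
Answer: -41809/2 ≈ -20905.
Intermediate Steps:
S(n) = n/6 + 4*n**2/3 (S(n) = -2 + (n + ((n**2 + n*n) + 3)*4)/6 = -2 + (n + ((n**2 + n**2) + 3)*4)/6 = -2 + (n + (2*n**2 + 3)*4)/6 = -2 + (n + (3 + 2*n**2)*4)/6 = -2 + (n + (12 + 8*n**2))/6 = -2 + (12 + n + 8*n**2)/6 = -2 + (2 + n/6 + 4*n**2/3) = n/6 + 4*n**2/3)
f = 41809/36 (f = -6 + ((2 + 3)*(1 + 8*(2 + 3))/6)**2 = -6 + ((1/6)*5*(1 + 8*5))**2 = -6 + ((1/6)*5*(1 + 40))**2 = -6 + ((1/6)*5*41)**2 = -6 + (205/6)**2 = -6 + 42025/36 = 41809/36 ≈ 1161.4)
u(Q) = 41809/36
u(-4)*((-11 - 13) + 6) = 41809*((-11 - 13) + 6)/36 = 41809*(-24 + 6)/36 = (41809/36)*(-18) = -41809/2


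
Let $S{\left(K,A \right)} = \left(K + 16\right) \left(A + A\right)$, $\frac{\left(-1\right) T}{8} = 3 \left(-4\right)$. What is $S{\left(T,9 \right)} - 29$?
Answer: $1987$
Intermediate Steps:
$T = 96$ ($T = - 8 \cdot 3 \left(-4\right) = \left(-8\right) \left(-12\right) = 96$)
$S{\left(K,A \right)} = 2 A \left(16 + K\right)$ ($S{\left(K,A \right)} = \left(16 + K\right) 2 A = 2 A \left(16 + K\right)$)
$S{\left(T,9 \right)} - 29 = 2 \cdot 9 \left(16 + 96\right) - 29 = 2 \cdot 9 \cdot 112 - 29 = 2016 - 29 = 1987$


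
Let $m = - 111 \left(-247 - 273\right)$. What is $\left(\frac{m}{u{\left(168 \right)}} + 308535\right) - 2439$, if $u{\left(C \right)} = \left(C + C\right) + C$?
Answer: $\frac{6430421}{21} \approx 3.0621 \cdot 10^{5}$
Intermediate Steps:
$m = 57720$ ($m = \left(-111\right) \left(-520\right) = 57720$)
$u{\left(C \right)} = 3 C$ ($u{\left(C \right)} = 2 C + C = 3 C$)
$\left(\frac{m}{u{\left(168 \right)}} + 308535\right) - 2439 = \left(\frac{57720}{3 \cdot 168} + 308535\right) - 2439 = \left(\frac{57720}{504} + 308535\right) - 2439 = \left(57720 \cdot \frac{1}{504} + 308535\right) - 2439 = \left(\frac{2405}{21} + 308535\right) - 2439 = \frac{6481640}{21} - 2439 = \frac{6430421}{21}$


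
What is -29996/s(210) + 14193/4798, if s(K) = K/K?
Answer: -143906615/4798 ≈ -29993.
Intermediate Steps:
s(K) = 1
-29996/s(210) + 14193/4798 = -29996/1 + 14193/4798 = -29996*1 + 14193*(1/4798) = -29996 + 14193/4798 = -143906615/4798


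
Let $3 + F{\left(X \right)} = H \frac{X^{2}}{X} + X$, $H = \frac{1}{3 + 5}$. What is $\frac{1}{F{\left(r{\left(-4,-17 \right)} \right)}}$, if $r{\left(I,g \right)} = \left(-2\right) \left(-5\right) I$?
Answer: $- \frac{1}{48} \approx -0.020833$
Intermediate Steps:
$H = \frac{1}{8} \approx 0.125$
$r{\left(I,g \right)} = 10 I$
$F{\left(X \right)} = -3 + \frac{9 X}{8}$ ($F{\left(X \right)} = -3 + \left(\frac{X^{2} \frac{1}{X}}{8} + X\right) = -3 + \left(\frac{X}{8} + X\right) = -3 + \frac{9 X}{8}$)
$\frac{1}{F{\left(r{\left(-4,-17 \right)} \right)}} = \frac{1}{-3 + \frac{9 \cdot 10 \left(-4\right)}{8}} = \frac{1}{-3 + \frac{9}{8} \left(-40\right)} = \frac{1}{-3 - 45} = \frac{1}{-48} = - \frac{1}{48}$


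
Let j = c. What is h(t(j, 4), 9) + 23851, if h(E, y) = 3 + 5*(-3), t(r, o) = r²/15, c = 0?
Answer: 23839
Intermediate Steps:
j = 0
t(r, o) = r²/15 (t(r, o) = r²*(1/15) = r²/15)
h(E, y) = -12 (h(E, y) = 3 - 15 = -12)
h(t(j, 4), 9) + 23851 = -12 + 23851 = 23839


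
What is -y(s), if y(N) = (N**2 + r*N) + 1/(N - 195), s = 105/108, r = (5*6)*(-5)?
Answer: 1311655031/9052560 ≈ 144.89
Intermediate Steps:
r = -150 (r = 30*(-5) = -150)
s = 35/36 (s = 105*(1/108) = 35/36 ≈ 0.97222)
y(N) = N**2 + 1/(-195 + N) - 150*N (y(N) = (N**2 - 150*N) + 1/(N - 195) = (N**2 - 150*N) + 1/(-195 + N) = N**2 + 1/(-195 + N) - 150*N)
-y(s) = -(1 + (35/36)**3 - 345*(35/36)**2 + 29250*(35/36))/(-195 + 35/36) = -(1 + 42875/46656 - 345*1225/1296 + 56875/2)/(-6985/36) = -(-36)*(1 + 42875/46656 - 140875/432 + 56875/2)/6985 = -(-36)*1311655031/(6985*46656) = -1*(-1311655031/9052560) = 1311655031/9052560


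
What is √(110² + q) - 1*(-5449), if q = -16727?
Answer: 5449 + I*√4627 ≈ 5449.0 + 68.022*I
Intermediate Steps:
√(110² + q) - 1*(-5449) = √(110² - 16727) - 1*(-5449) = √(12100 - 16727) + 5449 = √(-4627) + 5449 = I*√4627 + 5449 = 5449 + I*√4627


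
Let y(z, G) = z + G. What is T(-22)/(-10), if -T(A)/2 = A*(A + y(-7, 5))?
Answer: 528/5 ≈ 105.60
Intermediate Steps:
y(z, G) = G + z
T(A) = -2*A*(-2 + A) (T(A) = -2*A*(A + (5 - 7)) = -2*A*(A - 2) = -2*A*(-2 + A))
T(-22)/(-10) = (2*(-22)*(2 - 1*(-22)))/(-10) = -(-22)*(2 + 22)/5 = -(-22)*24/5 = -1/10*(-1056) = 528/5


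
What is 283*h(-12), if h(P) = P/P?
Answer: 283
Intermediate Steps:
h(P) = 1
283*h(-12) = 283*1 = 283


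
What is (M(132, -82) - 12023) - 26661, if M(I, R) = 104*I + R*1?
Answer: -25038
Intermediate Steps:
M(I, R) = R + 104*I (M(I, R) = 104*I + R = R + 104*I)
(M(132, -82) - 12023) - 26661 = ((-82 + 104*132) - 12023) - 26661 = ((-82 + 13728) - 12023) - 26661 = (13646 - 12023) - 26661 = 1623 - 26661 = -25038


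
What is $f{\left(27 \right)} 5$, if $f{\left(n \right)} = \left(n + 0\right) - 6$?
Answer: $105$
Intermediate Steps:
$f{\left(n \right)} = -6 + n$ ($f{\left(n \right)} = n - 6 = -6 + n$)
$f{\left(27 \right)} 5 = \left(-6 + 27\right) 5 = 21 \cdot 5 = 105$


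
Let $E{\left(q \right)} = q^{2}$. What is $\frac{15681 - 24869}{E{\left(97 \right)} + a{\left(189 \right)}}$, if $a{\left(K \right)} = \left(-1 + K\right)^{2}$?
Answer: $- \frac{9188}{44753} \approx -0.2053$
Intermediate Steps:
$\frac{15681 - 24869}{E{\left(97 \right)} + a{\left(189 \right)}} = \frac{15681 - 24869}{97^{2} + \left(-1 + 189\right)^{2}} = - \frac{9188}{9409 + 188^{2}} = - \frac{9188}{9409 + 35344} = - \frac{9188}{44753}$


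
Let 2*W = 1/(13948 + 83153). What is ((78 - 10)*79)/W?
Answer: 1043253144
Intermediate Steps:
W = 1/194202 (W = 1/(2*(13948 + 83153)) = (1/2)/97101 = (1/2)*(1/97101) = 1/194202 ≈ 5.1493e-6)
((78 - 10)*79)/W = ((78 - 10)*79)/(1/194202) = (68*79)*194202 = 5372*194202 = 1043253144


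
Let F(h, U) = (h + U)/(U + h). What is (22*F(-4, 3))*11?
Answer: 242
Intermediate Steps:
F(h, U) = 1 (F(h, U) = (U + h)/(U + h) = 1)
(22*F(-4, 3))*11 = (22*1)*11 = 22*11 = 242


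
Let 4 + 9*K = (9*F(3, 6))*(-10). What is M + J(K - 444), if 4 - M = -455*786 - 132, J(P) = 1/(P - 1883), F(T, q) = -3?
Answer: 7397527573/20677 ≈ 3.5777e+5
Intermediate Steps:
K = 266/9 (K = -4/9 + ((9*(-3))*(-10))/9 = -4/9 + (-27*(-10))/9 = -4/9 + (1/9)*270 = -4/9 + 30 = 266/9 ≈ 29.556)
J(P) = 1/(-1883 + P)
M = 357766 (M = 4 - (-455*786 - 132) = 4 - (-357630 - 132) = 4 - 1*(-357762) = 4 + 357762 = 357766)
M + J(K - 444) = 357766 + 1/(-1883 + (266/9 - 444)) = 357766 + 1/(-1883 - 3730/9) = 357766 + 1/(-20677/9) = 357766 - 9/20677 = 7397527573/20677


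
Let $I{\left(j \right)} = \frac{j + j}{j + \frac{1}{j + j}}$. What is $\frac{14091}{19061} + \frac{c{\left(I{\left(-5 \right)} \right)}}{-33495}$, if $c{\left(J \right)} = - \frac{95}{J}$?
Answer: $\frac{64340347}{86863700} \approx 0.7407$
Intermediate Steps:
$I{\left(j \right)} = \frac{2 j}{j + \frac{1}{2 j}}$
$\frac{14091}{19061} + \frac{c{\left(I{\left(-5 \right)} \right)}}{-33495} = \frac{14091}{19061} + \frac{\left(-95\right) \frac{1}{4 \left(-5\right)^{2} \frac{1}{1 + 2 \left(-5\right)^{2}}}}{-33495} = 14091 \cdot \frac{1}{19061} + - \frac{95}{4 \cdot 25 \frac{1}{1 + 2 \cdot 25}} \left(- \frac{1}{33495}\right) = \frac{2013}{2723} + - \frac{95}{4 \cdot 25 \frac{1}{1 + 50}} \left(- \frac{1}{33495}\right) = \frac{2013}{2723} + - \frac{95}{4 \cdot 25 \cdot \frac{1}{51}} \left(- \frac{1}{33495}\right) = \frac{2013}{2723} + - \frac{95}{\frac{100}{51}} \left(- \frac{1}{33495}\right) = \frac{2013}{2723} + \left(-95\right) \frac{51}{100} \left(- \frac{1}{33495}\right) = \frac{2013}{2723} - - \frac{323}{223300} = \frac{2013}{2723} + \frac{323}{223300} = \frac{64340347}{86863700}$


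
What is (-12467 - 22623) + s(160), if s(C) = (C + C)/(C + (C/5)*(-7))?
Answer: -35095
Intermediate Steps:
s(C) = -5 (s(C) = (2*C)/(C + (C*(⅕))*(-7)) = (2*C)/(C + (C/5)*(-7)) = (2*C)/(C - 7*C/5) = (2*C)/((-2*C/5)) = (2*C)*(-5/(2*C)) = -5)
(-12467 - 22623) + s(160) = (-12467 - 22623) - 5 = -35090 - 5 = -35095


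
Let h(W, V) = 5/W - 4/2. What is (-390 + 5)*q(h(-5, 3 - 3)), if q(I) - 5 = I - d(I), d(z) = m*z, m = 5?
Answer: -6545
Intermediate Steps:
d(z) = 5*z
h(W, V) = -2 + 5/W (h(W, V) = 5/W - 4*½ = 5/W - 2 = -2 + 5/W)
q(I) = 5 - 4*I (q(I) = 5 + (I - 5*I) = 5 - 4*I)
(-390 + 5)*q(h(-5, 3 - 3)) = (-390 + 5)*(5 - 4*(-2 + 5/(-5))) = -385*(5 - 4*(-2 + 5*(-⅕))) = -385*(5 - 4*(-2 - 1)) = -385*(5 - 4*(-3)) = -385*(5 + 12) = -385*17 = -6545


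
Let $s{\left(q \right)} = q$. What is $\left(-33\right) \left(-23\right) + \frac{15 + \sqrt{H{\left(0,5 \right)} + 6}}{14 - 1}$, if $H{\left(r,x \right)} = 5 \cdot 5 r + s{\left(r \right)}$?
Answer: $\frac{9882}{13} + \frac{\sqrt{6}}{13} \approx 760.34$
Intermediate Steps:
$H{\left(r,x \right)} = 26 r$ ($H{\left(r,x \right)} = 5 \cdot 5 r + r = 25 r + r = 26 r$)
$\left(-33\right) \left(-23\right) + \frac{15 + \sqrt{H{\left(0,5 \right)} + 6}}{14 - 1} = \left(-33\right) \left(-23\right) + \frac{15 + \sqrt{26 \cdot 0 + 6}}{14 - 1} = 759 + \frac{15 + \sqrt{0 + 6}}{13} = 759 + \left(15 + \sqrt{6}\right) \frac{1}{13} = 759 + \left(\frac{15}{13} + \frac{\sqrt{6}}{13}\right) = \frac{9882}{13} + \frac{\sqrt{6}}{13}$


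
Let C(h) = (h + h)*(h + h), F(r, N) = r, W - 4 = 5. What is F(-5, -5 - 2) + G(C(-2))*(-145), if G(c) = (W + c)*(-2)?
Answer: 7245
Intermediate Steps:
W = 9 (W = 4 + 5 = 9)
C(h) = 4*h² (C(h) = (2*h)*(2*h) = 4*h²)
G(c) = -18 - 2*c (G(c) = (9 + c)*(-2) = -18 - 2*c)
F(-5, -5 - 2) + G(C(-2))*(-145) = -5 + (-18 - 8*(-2)²)*(-145) = -5 + (-18 - 8*4)*(-145) = -5 + (-18 - 2*16)*(-145) = -5 + (-18 - 32)*(-145) = -5 - 50*(-145) = -5 + 7250 = 7245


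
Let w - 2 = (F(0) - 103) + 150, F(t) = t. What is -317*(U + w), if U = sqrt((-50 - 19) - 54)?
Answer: -15533 - 317*I*sqrt(123) ≈ -15533.0 - 3515.7*I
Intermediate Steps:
U = I*sqrt(123) (U = sqrt(-69 - 54) = sqrt(-123) = I*sqrt(123) ≈ 11.091*I)
w = 49 (w = 2 + ((0 - 103) + 150) = 2 + (-103 + 150) = 2 + 47 = 49)
-317*(U + w) = -317*(I*sqrt(123) + 49) = -317*(49 + I*sqrt(123)) = -15533 - 317*I*sqrt(123)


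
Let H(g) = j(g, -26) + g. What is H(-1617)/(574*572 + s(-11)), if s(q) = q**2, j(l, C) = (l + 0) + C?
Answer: -3260/328449 ≈ -0.0099254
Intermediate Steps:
j(l, C) = C + l (j(l, C) = l + C = C + l)
H(g) = -26 + 2*g (H(g) = (-26 + g) + g = -26 + 2*g)
H(-1617)/(574*572 + s(-11)) = (-26 + 2*(-1617))/(574*572 + (-11)**2) = (-26 - 3234)/(328328 + 121) = -3260/328449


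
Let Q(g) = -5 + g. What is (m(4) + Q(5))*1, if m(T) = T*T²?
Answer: 64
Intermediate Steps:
m(T) = T³
(m(4) + Q(5))*1 = (4³ + (-5 + 5))*1 = (64 + 0)*1 = 64*1 = 64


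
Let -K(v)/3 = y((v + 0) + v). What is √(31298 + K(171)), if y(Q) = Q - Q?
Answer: √31298 ≈ 176.91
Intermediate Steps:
y(Q) = 0
K(v) = 0 (K(v) = -3*0 = 0)
√(31298 + K(171)) = √(31298 + 0) = √31298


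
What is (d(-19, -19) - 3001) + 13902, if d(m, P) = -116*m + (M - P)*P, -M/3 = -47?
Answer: 10065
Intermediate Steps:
M = 141 (M = -3*(-47) = 141)
d(m, P) = -116*m + P*(141 - P) (d(m, P) = -116*m + (141 - P)*P = -116*m + P*(141 - P))
(d(-19, -19) - 3001) + 13902 = ((-1*(-19)**2 - 116*(-19) + 141*(-19)) - 3001) + 13902 = ((-1*361 + 2204 - 2679) - 3001) + 13902 = ((-361 + 2204 - 2679) - 3001) + 13902 = (-836 - 3001) + 13902 = -3837 + 13902 = 10065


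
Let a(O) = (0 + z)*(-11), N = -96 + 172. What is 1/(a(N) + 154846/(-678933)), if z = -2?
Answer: 678933/14781680 ≈ 0.045931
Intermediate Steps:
N = 76
a(O) = 22 (a(O) = (0 - 2)*(-11) = -2*(-11) = 22)
1/(a(N) + 154846/(-678933)) = 1/(22 + 154846/(-678933)) = 1/(22 + 154846*(-1/678933)) = 1/(22 - 154846/678933) = 1/(14781680/678933) = 678933/14781680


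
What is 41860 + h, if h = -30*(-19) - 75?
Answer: 42355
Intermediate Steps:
h = 495 (h = 570 - 75 = 495)
41860 + h = 41860 + 495 = 42355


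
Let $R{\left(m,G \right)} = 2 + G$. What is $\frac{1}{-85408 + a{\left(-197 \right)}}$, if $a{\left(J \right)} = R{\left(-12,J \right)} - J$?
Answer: $- \frac{1}{85406} \approx -1.1709 \cdot 10^{-5}$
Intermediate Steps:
$a{\left(J \right)} = 2$ ($a{\left(J \right)} = \left(2 + J\right) - J = 2$)
$\frac{1}{-85408 + a{\left(-197 \right)}} = \frac{1}{-85408 + 2} = \frac{1}{-85406} = - \frac{1}{85406}$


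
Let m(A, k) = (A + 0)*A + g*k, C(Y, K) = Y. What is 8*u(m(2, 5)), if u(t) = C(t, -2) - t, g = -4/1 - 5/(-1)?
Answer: 0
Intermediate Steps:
g = 1 (g = -4*1 - 5*(-1) = -4 + 5 = 1)
m(A, k) = k + A² (m(A, k) = (A + 0)*A + 1*k = A*A + k = A² + k = k + A²)
u(t) = 0 (u(t) = t - t = 0)
8*u(m(2, 5)) = 8*0 = 0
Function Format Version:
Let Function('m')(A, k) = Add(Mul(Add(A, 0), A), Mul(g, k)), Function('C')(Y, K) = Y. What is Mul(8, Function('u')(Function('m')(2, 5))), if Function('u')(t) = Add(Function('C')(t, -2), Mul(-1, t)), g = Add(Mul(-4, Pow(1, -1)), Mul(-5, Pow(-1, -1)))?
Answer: 0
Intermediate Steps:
g = 1 (g = Add(Mul(-4, 1), Mul(-5, -1)) = Add(-4, 5) = 1)
Function('m')(A, k) = Add(k, Pow(A, 2)) (Function('m')(A, k) = Add(Mul(Add(A, 0), A), Mul(1, k)) = Add(Mul(A, A), k) = Add(Pow(A, 2), k) = Add(k, Pow(A, 2)))
Function('u')(t) = 0 (Function('u')(t) = Add(t, Mul(-1, t)) = 0)
Mul(8, Function('u')(Function('m')(2, 5))) = Mul(8, 0) = 0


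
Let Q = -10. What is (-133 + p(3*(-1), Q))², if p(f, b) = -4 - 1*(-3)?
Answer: 17956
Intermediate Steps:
p(f, b) = -1 (p(f, b) = -4 + 3 = -1)
(-133 + p(3*(-1), Q))² = (-133 - 1)² = (-134)² = 17956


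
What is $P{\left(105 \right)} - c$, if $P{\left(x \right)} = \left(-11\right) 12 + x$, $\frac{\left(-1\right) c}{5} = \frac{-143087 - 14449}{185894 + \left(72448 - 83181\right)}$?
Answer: $- \frac{1839009}{58387} \approx -31.497$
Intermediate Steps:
$c = \frac{262560}{58387}$ ($c = - 5 \frac{-143087 - 14449}{185894 + \left(72448 - 83181\right)} = - 5 \left(- \frac{157536}{185894 - 10733}\right) = - 5 \left(- \frac{157536}{175161}\right) = - 5 \left(\left(-157536\right) \frac{1}{175161}\right) = \left(-5\right) \left(- \frac{52512}{58387}\right) = \frac{262560}{58387} \approx 4.4969$)
$P{\left(x \right)} = -132 + x$
$P{\left(105 \right)} - c = \left(-132 + 105\right) - \frac{262560}{58387} = -27 - \frac{262560}{58387} = - \frac{1839009}{58387}$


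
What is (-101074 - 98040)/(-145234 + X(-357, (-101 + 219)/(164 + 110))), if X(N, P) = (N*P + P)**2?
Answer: 1868585333/1142364465 ≈ 1.6357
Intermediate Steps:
X(N, P) = (P + N*P)**2
(-101074 - 98040)/(-145234 + X(-357, (-101 + 219)/(164 + 110))) = (-101074 - 98040)/(-145234 + ((-101 + 219)/(164 + 110))**2*(1 - 357)**2) = -199114/(-145234 + (118/274)**2*(-356)**2) = -199114/(-145234 + (118*(1/274))**2*126736) = -199114/(-145234 + (59/137)**2*126736) = -199114/(-145234 + (3481/18769)*126736) = -199114/(-145234 + 441168016/18769) = -199114/(-2284728930/18769) = -199114*(-18769/2284728930) = 1868585333/1142364465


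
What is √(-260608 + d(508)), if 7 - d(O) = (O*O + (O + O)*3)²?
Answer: I*√68179737145 ≈ 2.6111e+5*I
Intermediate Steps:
d(O) = 7 - (O² + 6*O)² (d(O) = 7 - (O*O + (O + O)*3)² = 7 - (O² + (2*O)*3)² = 7 - (O² + 6*O)²)
√(-260608 + d(508)) = √(-260608 + (7 - 1*508²*(6 + 508)²)) = √(-260608 + (7 - 1*258064*514²)) = √(-260608 + (7 - 1*258064*264196)) = √(-260608 + (7 - 68179476544)) = √(-260608 - 68179476537) = √(-68179737145) = I*√68179737145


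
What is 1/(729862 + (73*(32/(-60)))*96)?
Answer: 5/3630622 ≈ 1.3772e-6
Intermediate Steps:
1/(729862 + (73*(32/(-60)))*96) = 1/(729862 + (73*(32*(-1/60)))*96) = 1/(729862 + (73*(-8/15))*96) = 1/(729862 - 584/15*96) = 1/(729862 - 18688/5) = 1/(3630622/5) = 5/3630622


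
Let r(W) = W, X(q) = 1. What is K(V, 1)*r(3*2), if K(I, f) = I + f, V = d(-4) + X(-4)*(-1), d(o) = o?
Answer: -24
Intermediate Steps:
V = -5 (V = -4 + 1*(-1) = -4 - 1 = -5)
K(V, 1)*r(3*2) = (-5 + 1)*(3*2) = -4*6 = -24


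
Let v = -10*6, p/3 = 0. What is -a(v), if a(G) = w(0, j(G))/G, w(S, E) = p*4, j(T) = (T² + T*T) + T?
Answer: 0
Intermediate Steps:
p = 0 (p = 3*0 = 0)
j(T) = T + 2*T² (j(T) = (T² + T²) + T = 2*T² + T = T + 2*T²)
v = -60
w(S, E) = 0 (w(S, E) = 0*4 = 0)
a(G) = 0 (a(G) = 0/G = 0)
-a(v) = -1*0 = 0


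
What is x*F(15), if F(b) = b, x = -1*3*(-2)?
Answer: 90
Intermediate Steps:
x = 6 (x = -3*(-2) = 6)
x*F(15) = 6*15 = 90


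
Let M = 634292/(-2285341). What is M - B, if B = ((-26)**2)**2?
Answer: -1044346623108/2285341 ≈ -4.5698e+5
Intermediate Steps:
B = 456976 (B = 676**2 = 456976)
M = -634292/2285341 (M = 634292*(-1/2285341) = -634292/2285341 ≈ -0.27755)
M - B = -634292/2285341 - 1*456976 = -634292/2285341 - 456976 = -1044346623108/2285341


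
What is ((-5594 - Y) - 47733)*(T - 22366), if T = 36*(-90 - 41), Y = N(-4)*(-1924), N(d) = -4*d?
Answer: 610509526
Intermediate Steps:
Y = -30784 (Y = -4*(-4)*(-1924) = 16*(-1924) = -30784)
T = -4716 (T = 36*(-131) = -4716)
((-5594 - Y) - 47733)*(T - 22366) = ((-5594 - 1*(-30784)) - 47733)*(-4716 - 22366) = ((-5594 + 30784) - 47733)*(-27082) = (25190 - 47733)*(-27082) = -22543*(-27082) = 610509526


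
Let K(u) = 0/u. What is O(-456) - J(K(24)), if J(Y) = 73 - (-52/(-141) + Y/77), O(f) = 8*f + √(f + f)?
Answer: -524609/141 + 4*I*√57 ≈ -3720.6 + 30.199*I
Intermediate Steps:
K(u) = 0
O(f) = 8*f + √2*√f (O(f) = 8*f + √(2*f) = 8*f + √2*√f)
J(Y) = 10241/141 - Y/77 (J(Y) = 73 - (-52*(-1/141) + Y*(1/77)) = 73 - (52/141 + Y/77) = 73 + (-52/141 - Y/77) = 10241/141 - Y/77)
O(-456) - J(K(24)) = (8*(-456) + √2*√(-456)) - (10241/141 - 1/77*0) = (-3648 + √2*(2*I*√114)) - (10241/141 + 0) = (-3648 + 4*I*√57) - 1*10241/141 = (-3648 + 4*I*√57) - 10241/141 = -524609/141 + 4*I*√57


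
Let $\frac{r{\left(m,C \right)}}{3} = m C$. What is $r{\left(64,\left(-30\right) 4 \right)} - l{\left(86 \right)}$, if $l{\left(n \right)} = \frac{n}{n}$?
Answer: $-23041$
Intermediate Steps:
$r{\left(m,C \right)} = 3 C m$ ($r{\left(m,C \right)} = 3 m C = 3 C m$)
$l{\left(n \right)} = 1$
$r{\left(64,\left(-30\right) 4 \right)} - l{\left(86 \right)} = 3 \left(\left(-30\right) 4\right) 64 - 1 = 3 \left(-120\right) 64 - 1 = -23040 - 1 = -23041$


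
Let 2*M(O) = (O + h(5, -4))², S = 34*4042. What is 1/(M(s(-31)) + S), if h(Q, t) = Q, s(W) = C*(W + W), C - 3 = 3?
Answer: 2/409545 ≈ 4.8835e-6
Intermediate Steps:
S = 137428
C = 6 (C = 3 + 3 = 6)
s(W) = 12*W (s(W) = 6*(W + W) = 6*(2*W) = 12*W)
M(O) = (5 + O)²/2 (M(O) = (O + 5)²/2 = (5 + O)²/2)
1/(M(s(-31)) + S) = 1/((5 + 12*(-31))²/2 + 137428) = 1/((5 - 372)²/2 + 137428) = 1/((½)*(-367)² + 137428) = 1/((½)*134689 + 137428) = 1/(134689/2 + 137428) = 1/(409545/2) = 2/409545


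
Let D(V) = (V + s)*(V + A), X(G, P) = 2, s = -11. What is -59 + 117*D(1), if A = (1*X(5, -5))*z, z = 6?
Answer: -15269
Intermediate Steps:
A = 12 (A = (1*2)*6 = 2*6 = 12)
D(V) = (-11 + V)*(12 + V) (D(V) = (V - 11)*(V + 12) = (-11 + V)*(12 + V))
-59 + 117*D(1) = -59 + 117*(-132 + 1 + 1²) = -59 + 117*(-132 + 1 + 1) = -59 + 117*(-130) = -59 - 15210 = -15269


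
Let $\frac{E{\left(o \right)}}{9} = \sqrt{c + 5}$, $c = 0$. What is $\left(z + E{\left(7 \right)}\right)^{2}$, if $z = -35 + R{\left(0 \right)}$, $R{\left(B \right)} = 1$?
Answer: $1561 - 612 \sqrt{5} \approx 192.53$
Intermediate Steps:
$z = -34$ ($z = -35 + 1 = -34$)
$E{\left(o \right)} = 9 \sqrt{5}$ ($E{\left(o \right)} = 9 \sqrt{0 + 5} = 9 \sqrt{5}$)
$\left(z + E{\left(7 \right)}\right)^{2} = \left(-34 + 9 \sqrt{5}\right)^{2}$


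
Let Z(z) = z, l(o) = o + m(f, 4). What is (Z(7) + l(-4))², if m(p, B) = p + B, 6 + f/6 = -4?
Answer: 2809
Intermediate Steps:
f = -60 (f = -36 + 6*(-4) = -36 - 24 = -60)
m(p, B) = B + p
l(o) = -56 + o (l(o) = o + (4 - 60) = o - 56 = -56 + o)
(Z(7) + l(-4))² = (7 + (-56 - 4))² = (7 - 60)² = (-53)² = 2809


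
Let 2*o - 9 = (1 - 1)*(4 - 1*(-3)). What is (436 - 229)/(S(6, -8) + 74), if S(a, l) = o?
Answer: 414/157 ≈ 2.6369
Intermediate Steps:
o = 9/2 (o = 9/2 + ((1 - 1)*(4 - 1*(-3)))/2 = 9/2 + (0*(4 + 3))/2 = 9/2 + (0*7)/2 = 9/2 + (1/2)*0 = 9/2 + 0 = 9/2 ≈ 4.5000)
S(a, l) = 9/2
(436 - 229)/(S(6, -8) + 74) = (436 - 229)/(9/2 + 74) = 207/(157/2) = 207*(2/157) = 414/157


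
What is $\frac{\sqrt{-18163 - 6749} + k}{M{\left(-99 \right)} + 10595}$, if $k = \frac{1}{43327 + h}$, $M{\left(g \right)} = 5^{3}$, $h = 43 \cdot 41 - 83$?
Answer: $\frac{1}{482475040} + \frac{3 i \sqrt{173}}{2680} \approx 2.0726 \cdot 10^{-9} + 0.014723 i$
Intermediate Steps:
$h = 1680$ ($h = 1763 - 83 = 1680$)
$M{\left(g \right)} = 125$
$k = \frac{1}{45007}$ ($k = \frac{1}{43327 + 1680} = \frac{1}{45007} \approx 2.2219 \cdot 10^{-5}$)
$\frac{\sqrt{-18163 - 6749} + k}{M{\left(-99 \right)} + 10595} = \frac{\sqrt{-18163 - 6749} + \frac{1}{45007}}{125 + 10595} = \frac{\sqrt{-24912} + \frac{1}{45007}}{10720} = \left(12 i \sqrt{173} + \frac{1}{45007}\right) \frac{1}{10720} = \left(\frac{1}{45007} + 12 i \sqrt{173}\right) \frac{1}{10720} = \frac{1}{482475040} + \frac{3 i \sqrt{173}}{2680}$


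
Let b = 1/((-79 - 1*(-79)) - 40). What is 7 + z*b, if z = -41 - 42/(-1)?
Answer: 279/40 ≈ 6.9750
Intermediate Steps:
b = -1/40 (b = 1/((-79 + 79) - 40) = 1/(0 - 40) = 1/(-40) = -1/40 ≈ -0.025000)
z = 1 (z = -41 - 42*(-1) = -41 + 42 = 1)
7 + z*b = 7 + 1*(-1/40) = 7 - 1/40 = 279/40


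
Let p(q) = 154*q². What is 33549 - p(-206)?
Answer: -6501595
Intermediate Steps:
33549 - p(-206) = 33549 - 154*(-206)² = 33549 - 154*42436 = 33549 - 1*6535144 = 33549 - 6535144 = -6501595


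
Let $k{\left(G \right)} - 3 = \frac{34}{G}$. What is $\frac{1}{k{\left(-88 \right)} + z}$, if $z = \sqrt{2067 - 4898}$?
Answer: $\frac{5060}{5494041} - \frac{1936 i \sqrt{2831}}{5494041} \approx 0.000921 - 0.018749 i$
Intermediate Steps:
$k{\left(G \right)} = 3 + \frac{34}{G}$
$z = i \sqrt{2831}$ ($z = \sqrt{-2831} = i \sqrt{2831} \approx 53.207 i$)
$\frac{1}{k{\left(-88 \right)} + z} = \frac{1}{\left(3 + \frac{34}{-88}\right) + i \sqrt{2831}} = \frac{1}{\left(3 + 34 \left(- \frac{1}{88}\right)\right) + i \sqrt{2831}} = \frac{1}{\left(3 - \frac{17}{44}\right) + i \sqrt{2831}} = \frac{1}{\frac{115}{44} + i \sqrt{2831}}$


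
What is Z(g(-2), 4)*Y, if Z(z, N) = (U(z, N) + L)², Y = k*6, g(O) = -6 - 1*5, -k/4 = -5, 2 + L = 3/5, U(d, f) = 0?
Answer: 1176/5 ≈ 235.20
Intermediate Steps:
L = -7/5 (L = -2 + 3/5 = -2 + 3*(⅕) = -2 + ⅗ = -7/5 ≈ -1.4000)
k = 20 (k = -4*(-5) = 20)
g(O) = -11 (g(O) = -6 - 5 = -11)
Y = 120 (Y = 20*6 = 120)
Z(z, N) = 49/25 (Z(z, N) = (0 - 7/5)² = (-7/5)² = 49/25)
Z(g(-2), 4)*Y = (49/25)*120 = 1176/5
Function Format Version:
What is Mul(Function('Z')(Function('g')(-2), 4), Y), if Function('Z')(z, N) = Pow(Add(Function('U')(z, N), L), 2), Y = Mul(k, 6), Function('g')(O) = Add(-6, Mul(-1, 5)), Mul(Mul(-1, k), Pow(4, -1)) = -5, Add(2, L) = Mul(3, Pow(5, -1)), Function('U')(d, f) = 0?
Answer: Rational(1176, 5) ≈ 235.20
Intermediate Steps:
L = Rational(-7, 5) (L = Add(-2, Mul(3, Pow(5, -1))) = Add(-2, Mul(3, Rational(1, 5))) = Add(-2, Rational(3, 5)) = Rational(-7, 5) ≈ -1.4000)
k = 20 (k = Mul(-4, -5) = 20)
Function('g')(O) = -11 (Function('g')(O) = Add(-6, -5) = -11)
Y = 120 (Y = Mul(20, 6) = 120)
Function('Z')(z, N) = Rational(49, 25) (Function('Z')(z, N) = Pow(Add(0, Rational(-7, 5)), 2) = Pow(Rational(-7, 5), 2) = Rational(49, 25))
Mul(Function('Z')(Function('g')(-2), 4), Y) = Mul(Rational(49, 25), 120) = Rational(1176, 5)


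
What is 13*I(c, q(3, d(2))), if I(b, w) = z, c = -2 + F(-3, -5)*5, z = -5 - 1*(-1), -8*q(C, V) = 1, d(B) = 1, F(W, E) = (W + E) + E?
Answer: -52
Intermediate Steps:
F(W, E) = W + 2*E (F(W, E) = (E + W) + E = W + 2*E)
q(C, V) = -⅛ (q(C, V) = -⅛*1 = -⅛)
z = -4 (z = -5 + 1 = -4)
c = -67 (c = -2 + (-3 + 2*(-5))*5 = -2 + (-3 - 10)*5 = -2 - 13*5 = -2 - 65 = -67)
I(b, w) = -4
13*I(c, q(3, d(2))) = 13*(-4) = -52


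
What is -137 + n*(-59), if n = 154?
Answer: -9223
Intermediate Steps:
-137 + n*(-59) = -137 + 154*(-59) = -137 - 9086 = -9223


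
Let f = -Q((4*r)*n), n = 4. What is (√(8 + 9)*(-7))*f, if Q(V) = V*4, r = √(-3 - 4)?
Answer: 448*I*√119 ≈ 4887.1*I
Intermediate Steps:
r = I*√7 (r = √(-7) = I*√7 ≈ 2.6458*I)
Q(V) = 4*V
f = -64*I*√7 (f = -4*(4*(I*√7))*4 = -4*(4*I*√7)*4 = -4*16*I*√7 = -64*I*√7 ≈ -169.33*I)
(√(8 + 9)*(-7))*f = (√(8 + 9)*(-7))*(-64*I*√7) = (√17*(-7))*(-64*I*√7) = (-7*√17)*(-64*I*√7) = 448*I*√119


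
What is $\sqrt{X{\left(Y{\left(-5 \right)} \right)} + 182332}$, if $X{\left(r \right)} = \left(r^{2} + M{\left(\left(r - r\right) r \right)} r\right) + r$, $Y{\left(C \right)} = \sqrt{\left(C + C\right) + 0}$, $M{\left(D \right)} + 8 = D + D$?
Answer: $\sqrt{182322 - 7 i \sqrt{10}} \approx 426.99 - 0.026 i$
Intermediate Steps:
$M{\left(D \right)} = -8 + 2 D$ ($M{\left(D \right)} = -8 + \left(D + D\right) = -8 + 2 D$)
$Y{\left(C \right)} = \sqrt{2} \sqrt{C}$ ($Y{\left(C \right)} = \sqrt{2 C + 0} = \sqrt{2 C} = \sqrt{2} \sqrt{C}$)
$X{\left(r \right)} = r^{2} - 7 r$ ($X{\left(r \right)} = \left(r^{2} + \left(-8 + 2 \left(r - r\right) r\right) r\right) + r = \left(r^{2} + \left(-8 + 2 \cdot 0 r\right) r\right) + r = \left(r^{2} + \left(-8 + 2 \cdot 0\right) r\right) + r = \left(r^{2} + \left(-8 + 0\right) r\right) + r = \left(r^{2} - 8 r\right) + r = r^{2} - 7 r$)
$\sqrt{X{\left(Y{\left(-5 \right)} \right)} + 182332} = \sqrt{\sqrt{2} \sqrt{-5} \left(-7 + \sqrt{2} \sqrt{-5}\right) + 182332} = \sqrt{\sqrt{2} i \sqrt{5} \left(-7 + \sqrt{2} i \sqrt{5}\right) + 182332} = \sqrt{i \sqrt{10} \left(-7 + i \sqrt{10}\right) + 182332} = \sqrt{182332 + i \sqrt{10} \left(-7 + i \sqrt{10}\right)}$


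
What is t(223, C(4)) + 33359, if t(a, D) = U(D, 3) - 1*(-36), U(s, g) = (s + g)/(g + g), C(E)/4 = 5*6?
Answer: 66831/2 ≈ 33416.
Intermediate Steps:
C(E) = 120 (C(E) = 4*(5*6) = 4*30 = 120)
U(s, g) = (g + s)/(2*g) (U(s, g) = (g + s)/((2*g)) = (g + s)*(1/(2*g)) = (g + s)/(2*g))
t(a, D) = 73/2 + D/6 (t(a, D) = (½)*(3 + D)/3 - 1*(-36) = (½)*(⅓)*(3 + D) + 36 = (½ + D/6) + 36 = 73/2 + D/6)
t(223, C(4)) + 33359 = (73/2 + (⅙)*120) + 33359 = (73/2 + 20) + 33359 = 113/2 + 33359 = 66831/2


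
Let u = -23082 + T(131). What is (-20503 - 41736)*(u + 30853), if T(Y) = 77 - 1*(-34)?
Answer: -490567798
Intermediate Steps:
T(Y) = 111 (T(Y) = 77 + 34 = 111)
u = -22971 (u = -23082 + 111 = -22971)
(-20503 - 41736)*(u + 30853) = (-20503 - 41736)*(-22971 + 30853) = -62239*7882 = -490567798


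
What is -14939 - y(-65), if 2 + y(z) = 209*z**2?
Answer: -897962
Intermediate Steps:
y(z) = -2 + 209*z**2
-14939 - y(-65) = -14939 - (-2 + 209*(-65)**2) = -14939 - (-2 + 209*4225) = -14939 - (-2 + 883025) = -14939 - 1*883023 = -14939 - 883023 = -897962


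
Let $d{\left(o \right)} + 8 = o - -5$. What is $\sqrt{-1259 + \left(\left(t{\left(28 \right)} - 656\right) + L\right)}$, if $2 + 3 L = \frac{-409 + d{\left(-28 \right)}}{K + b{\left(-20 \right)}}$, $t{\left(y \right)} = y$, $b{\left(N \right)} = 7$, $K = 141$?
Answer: $\frac{i \sqrt{23270151}}{111} \approx 43.459 i$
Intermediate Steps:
$d{\left(o \right)} = -3 + o$ ($d{\left(o \right)} = -8 + \left(o - -5\right) = -8 + \left(o + 5\right) = -8 + \left(5 + o\right) = -3 + o$)
$L = - \frac{184}{111}$ ($L = - \frac{2}{3} + \frac{\left(-409 - 31\right) \frac{1}{141 + 7}}{3} = - \frac{2}{3} + \frac{\left(-409 - 31\right) \frac{1}{148}}{3} = - \frac{2}{3} + \frac{\left(-440\right) \frac{1}{148}}{3} = - \frac{2}{3} + \frac{1}{3} \left(- \frac{110}{37}\right) = - \frac{2}{3} - \frac{110}{111} = - \frac{184}{111} \approx -1.6577$)
$\sqrt{-1259 + \left(\left(t{\left(28 \right)} - 656\right) + L\right)} = \sqrt{-1259 + \left(\left(28 - 656\right) - \frac{184}{111}\right)} = \sqrt{-1259 - \frac{69892}{111}} = \sqrt{- \frac{209641}{111}} = \frac{i \sqrt{23270151}}{111}$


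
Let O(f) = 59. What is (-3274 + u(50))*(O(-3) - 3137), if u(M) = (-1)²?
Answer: 10074294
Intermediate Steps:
u(M) = 1
(-3274 + u(50))*(O(-3) - 3137) = (-3274 + 1)*(59 - 3137) = -3273*(-3078) = 10074294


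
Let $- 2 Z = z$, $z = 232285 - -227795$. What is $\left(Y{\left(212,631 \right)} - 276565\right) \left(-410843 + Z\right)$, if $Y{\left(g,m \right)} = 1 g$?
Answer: $177109939699$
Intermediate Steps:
$z = 460080$ ($z = 232285 + 227795 = 460080$)
$Z = -230040$ ($Z = \left(- \frac{1}{2}\right) 460080 = -230040$)
$Y{\left(g,m \right)} = g$
$\left(Y{\left(212,631 \right)} - 276565\right) \left(-410843 + Z\right) = \left(212 - 276565\right) \left(-410843 - 230040\right) = \left(-276353\right) \left(-640883\right) = 177109939699$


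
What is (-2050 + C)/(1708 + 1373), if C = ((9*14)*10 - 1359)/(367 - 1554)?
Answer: -2433251/3657147 ≈ -0.66534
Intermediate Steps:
C = 99/1187 (C = (126*10 - 1359)/(-1187) = (1260 - 1359)*(-1/1187) = -99*(-1/1187) = 99/1187 ≈ 0.083404)
(-2050 + C)/(1708 + 1373) = (-2050 + 99/1187)/(1708 + 1373) = -2433251/1187/3081 = -2433251/1187*1/3081 = -2433251/3657147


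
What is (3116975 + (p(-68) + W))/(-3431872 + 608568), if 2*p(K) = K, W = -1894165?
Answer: -152847/352913 ≈ -0.43310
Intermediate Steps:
p(K) = K/2
(3116975 + (p(-68) + W))/(-3431872 + 608568) = (3116975 + ((½)*(-68) - 1894165))/(-3431872 + 608568) = (3116975 + (-34 - 1894165))/(-2823304) = (3116975 - 1894199)*(-1/2823304) = 1222776*(-1/2823304) = -152847/352913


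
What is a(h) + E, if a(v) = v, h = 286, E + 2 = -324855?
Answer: -324571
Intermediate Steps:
E = -324857 (E = -2 - 324855 = -324857)
a(h) + E = 286 - 324857 = -324571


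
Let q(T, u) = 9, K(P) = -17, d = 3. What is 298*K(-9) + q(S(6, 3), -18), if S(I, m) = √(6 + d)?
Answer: -5057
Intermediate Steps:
S(I, m) = 3 (S(I, m) = √(6 + 3) = √9 = 3)
298*K(-9) + q(S(6, 3), -18) = 298*(-17) + 9 = -5066 + 9 = -5057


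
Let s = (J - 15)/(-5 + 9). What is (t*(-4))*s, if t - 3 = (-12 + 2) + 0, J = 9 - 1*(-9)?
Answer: 21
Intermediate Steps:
J = 18 (J = 9 + 9 = 18)
t = -7 (t = 3 + ((-12 + 2) + 0) = 3 + (-10 + 0) = 3 - 10 = -7)
s = ¾ (s = (18 - 15)/(-5 + 9) = 3/4 = 3*(¼) = ¾ ≈ 0.75000)
(t*(-4))*s = -7*(-4)*(¾) = 28*(¾) = 21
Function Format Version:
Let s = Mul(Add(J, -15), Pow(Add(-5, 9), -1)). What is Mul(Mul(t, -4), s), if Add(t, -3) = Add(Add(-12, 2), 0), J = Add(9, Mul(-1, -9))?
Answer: 21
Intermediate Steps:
J = 18 (J = Add(9, 9) = 18)
t = -7 (t = Add(3, Add(Add(-12, 2), 0)) = Add(3, Add(-10, 0)) = Add(3, -10) = -7)
s = Rational(3, 4) (s = Mul(Add(18, -15), Pow(Add(-5, 9), -1)) = Mul(3, Pow(4, -1)) = Mul(3, Rational(1, 4)) = Rational(3, 4) ≈ 0.75000)
Mul(Mul(t, -4), s) = Mul(Mul(-7, -4), Rational(3, 4)) = Mul(28, Rational(3, 4)) = 21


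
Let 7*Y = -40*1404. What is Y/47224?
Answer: -7020/41321 ≈ -0.16989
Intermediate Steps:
Y = -56160/7 (Y = (-40*1404)/7 = (1/7)*(-56160) = -56160/7 ≈ -8022.9)
Y/47224 = -56160/7/47224 = -56160/7*1/47224 = -7020/41321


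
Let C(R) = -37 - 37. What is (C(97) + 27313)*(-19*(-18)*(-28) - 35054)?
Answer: -1215676570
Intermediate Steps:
C(R) = -74
(C(97) + 27313)*(-19*(-18)*(-28) - 35054) = (-74 + 27313)*(-19*(-18)*(-28) - 35054) = 27239*(342*(-28) - 35054) = 27239*(-9576 - 35054) = 27239*(-44630) = -1215676570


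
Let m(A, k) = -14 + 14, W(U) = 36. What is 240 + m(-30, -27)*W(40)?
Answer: 240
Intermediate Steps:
m(A, k) = 0
240 + m(-30, -27)*W(40) = 240 + 0*36 = 240 + 0 = 240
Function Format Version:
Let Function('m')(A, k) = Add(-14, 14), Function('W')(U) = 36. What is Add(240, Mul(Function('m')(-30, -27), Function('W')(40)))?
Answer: 240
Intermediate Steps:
Function('m')(A, k) = 0
Add(240, Mul(Function('m')(-30, -27), Function('W')(40))) = Add(240, Mul(0, 36)) = Add(240, 0) = 240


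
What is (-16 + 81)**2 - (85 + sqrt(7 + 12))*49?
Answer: 60 - 49*sqrt(19) ≈ -153.59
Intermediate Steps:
(-16 + 81)**2 - (85 + sqrt(7 + 12))*49 = 65**2 - (85 + sqrt(19))*49 = 4225 - (4165 + 49*sqrt(19)) = 4225 + (-4165 - 49*sqrt(19)) = 60 - 49*sqrt(19)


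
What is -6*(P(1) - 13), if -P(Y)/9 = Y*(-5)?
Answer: -192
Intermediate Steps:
P(Y) = 45*Y (P(Y) = -9*Y*(-5) = -(-45)*Y = 45*Y)
-6*(P(1) - 13) = -6*(45*1 - 13) = -6*(45 - 13) = -6*32 = -192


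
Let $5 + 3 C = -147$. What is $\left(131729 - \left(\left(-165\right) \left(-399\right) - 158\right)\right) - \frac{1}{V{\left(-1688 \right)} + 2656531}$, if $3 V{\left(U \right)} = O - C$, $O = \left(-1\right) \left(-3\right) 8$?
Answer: $\frac{1579237466147}{23909003} \approx 66052.0$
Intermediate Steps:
$C = - \frac{152}{3}$ ($C = - \frac{5}{3} + \frac{1}{3} \left(-147\right) = - \frac{5}{3} - 49 = - \frac{152}{3} \approx -50.667$)
$O = 24$ ($O = 3 \cdot 8 = 24$)
$V{\left(U \right)} = \frac{224}{9}$ ($V{\left(U \right)} = \frac{24 - - \frac{152}{3}}{3} = \frac{24 + \frac{152}{3}}{3} = \frac{1}{3} \cdot \frac{224}{3} = \frac{224}{9}$)
$\left(131729 - \left(\left(-165\right) \left(-399\right) - 158\right)\right) - \frac{1}{V{\left(-1688 \right)} + 2656531} = \left(131729 - \left(\left(-165\right) \left(-399\right) - 158\right)\right) - \frac{1}{\frac{224}{9} + 2656531} = \left(131729 - \left(65835 - 158\right)\right) - \frac{1}{\frac{23909003}{9}} = \left(131729 - 65677\right) - \frac{9}{23909003} = 66052 - \frac{9}{23909003} = \frac{1579237466147}{23909003}$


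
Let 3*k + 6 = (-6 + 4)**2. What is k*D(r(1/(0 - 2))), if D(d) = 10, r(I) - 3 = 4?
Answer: -20/3 ≈ -6.6667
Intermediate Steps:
r(I) = 7 (r(I) = 3 + 4 = 7)
k = -2/3 (k = -2 + (-6 + 4)**2/3 = -2 + (1/3)*(-2)**2 = -2 + (1/3)*4 = -2 + 4/3 = -2/3 ≈ -0.66667)
k*D(r(1/(0 - 2))) = -2/3*10 = -20/3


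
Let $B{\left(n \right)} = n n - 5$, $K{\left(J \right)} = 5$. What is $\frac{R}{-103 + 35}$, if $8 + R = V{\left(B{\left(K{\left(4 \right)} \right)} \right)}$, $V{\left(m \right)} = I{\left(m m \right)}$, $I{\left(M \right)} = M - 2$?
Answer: $- \frac{195}{34} \approx -5.7353$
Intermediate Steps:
$I{\left(M \right)} = -2 + M$
$B{\left(n \right)} = -5 + n^{2}$ ($B{\left(n \right)} = n^{2} - 5 = -5 + n^{2}$)
$V{\left(m \right)} = -2 + m^{2}$ ($V{\left(m \right)} = -2 + m m = -2 + m^{2}$)
$R = 390$ ($R = -8 - \left(2 - \left(-5 + 5^{2}\right)^{2}\right) = -8 - \left(2 - \left(-5 + 25\right)^{2}\right) = -8 - \left(2 - 20^{2}\right) = -8 + \left(-2 + 400\right) = -8 + 398 = 390$)
$\frac{R}{-103 + 35} = \frac{390}{-103 + 35} = \frac{390}{-68} = 390 \left(- \frac{1}{68}\right) = - \frac{195}{34}$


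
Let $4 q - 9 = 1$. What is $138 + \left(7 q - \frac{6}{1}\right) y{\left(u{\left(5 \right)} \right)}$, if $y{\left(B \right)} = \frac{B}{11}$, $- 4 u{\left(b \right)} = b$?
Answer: $\frac{12029}{88} \approx 136.69$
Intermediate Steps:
$q = \frac{5}{2}$ ($q = \frac{9}{4} + \frac{1}{4} \cdot 1 = \frac{9}{4} + \frac{1}{4} = \frac{5}{2} \approx 2.5$)
$u{\left(b \right)} = - \frac{b}{4}$
$y{\left(B \right)} = \frac{B}{11}$ ($y{\left(B \right)} = B \frac{1}{11} = \frac{B}{11}$)
$138 + \left(7 q - \frac{6}{1}\right) y{\left(u{\left(5 \right)} \right)} = 138 + \left(7 \cdot \frac{5}{2} - \frac{6}{1}\right) \frac{\left(- \frac{1}{4}\right) 5}{11} = 138 + \left(\frac{35}{2} - 6\right) \frac{1}{11} \left(- \frac{5}{4}\right) = 138 + \left(\frac{35}{2} - 6\right) \left(- \frac{5}{44}\right) = 138 + \frac{23}{2} \left(- \frac{5}{44}\right) = 138 - \frac{115}{88} = \frac{12029}{88}$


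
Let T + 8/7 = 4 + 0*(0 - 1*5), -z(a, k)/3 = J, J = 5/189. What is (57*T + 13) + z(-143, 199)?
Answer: 1582/9 ≈ 175.78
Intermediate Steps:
J = 5/189 (J = 5*(1/189) = 5/189 ≈ 0.026455)
z(a, k) = -5/63 (z(a, k) = -3*5/189 = -5/63)
T = 20/7 (T = -8/7 + (4 + 0*(0 - 1*5)) = -8/7 + (4 + 0*(0 - 5)) = -8/7 + (4 + 0*(-5)) = -8/7 + (4 + 0) = -8/7 + 4 = 20/7 ≈ 2.8571)
(57*T + 13) + z(-143, 199) = (57*(20/7) + 13) - 5/63 = (1140/7 + 13) - 5/63 = 1231/7 - 5/63 = 1582/9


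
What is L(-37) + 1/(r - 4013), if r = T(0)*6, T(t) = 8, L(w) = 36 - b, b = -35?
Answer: 281514/3965 ≈ 71.000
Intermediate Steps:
L(w) = 71 (L(w) = 36 - 1*(-35) = 36 + 35 = 71)
r = 48 (r = 8*6 = 48)
L(-37) + 1/(r - 4013) = 71 + 1/(48 - 4013) = 71 + 1/(-3965) = 71 - 1/3965 = 281514/3965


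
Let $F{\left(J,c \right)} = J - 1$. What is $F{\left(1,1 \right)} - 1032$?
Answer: $-1032$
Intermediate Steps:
$F{\left(J,c \right)} = -1 + J$ ($F{\left(J,c \right)} = J - 1 = -1 + J$)
$F{\left(1,1 \right)} - 1032 = \left(-1 + 1\right) - 1032 = 0 - 1032 = -1032$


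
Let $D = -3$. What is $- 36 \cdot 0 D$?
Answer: $0$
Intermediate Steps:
$- 36 \cdot 0 D = - 36 \cdot 0 \left(-3\right) = \left(-36\right) 0 = 0$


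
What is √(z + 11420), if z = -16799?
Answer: I*√5379 ≈ 73.342*I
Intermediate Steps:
√(z + 11420) = √(-16799 + 11420) = √(-5379) = I*√5379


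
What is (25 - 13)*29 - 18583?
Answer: -18235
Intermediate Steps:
(25 - 13)*29 - 18583 = 12*29 - 18583 = 348 - 18583 = -18235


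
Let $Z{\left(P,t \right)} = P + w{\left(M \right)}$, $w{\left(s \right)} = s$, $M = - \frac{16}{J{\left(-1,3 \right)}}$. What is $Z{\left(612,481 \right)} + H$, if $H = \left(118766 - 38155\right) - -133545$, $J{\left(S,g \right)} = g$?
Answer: $\frac{644288}{3} \approx 2.1476 \cdot 10^{5}$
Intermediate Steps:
$M = - \frac{16}{3} \approx -5.3333$
$Z{\left(P,t \right)} = - \frac{16}{3} + P$ ($Z{\left(P,t \right)} = P - \frac{16}{3} = - \frac{16}{3} + P$)
$H = 214156$ ($H = 80611 + 133545 = 214156$)
$Z{\left(612,481 \right)} + H = \left(- \frac{16}{3} + 612\right) + 214156 = \frac{1820}{3} + 214156 = \frac{644288}{3}$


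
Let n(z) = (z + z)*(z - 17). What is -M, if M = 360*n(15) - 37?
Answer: 21637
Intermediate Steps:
n(z) = 2*z*(-17 + z) (n(z) = (2*z)*(-17 + z) = 2*z*(-17 + z))
M = -21637 (M = 360*(2*15*(-17 + 15)) - 37 = 360*(2*15*(-2)) - 37 = 360*(-60) - 37 = -21600 - 37 = -21637)
-M = -1*(-21637) = 21637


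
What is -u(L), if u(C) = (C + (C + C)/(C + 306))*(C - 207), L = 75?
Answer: 1263900/127 ≈ 9952.0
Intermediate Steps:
u(C) = (-207 + C)*(C + 2*C/(306 + C)) (u(C) = (C + (2*C)/(306 + C))*(-207 + C) = (C + 2*C/(306 + C))*(-207 + C) = (-207 + C)*(C + 2*C/(306 + C)))
-u(L) = -75*(-63756 + 75**2 + 101*75)/(306 + 75) = -75*(-63756 + 5625 + 7575)/381 = -75*(-50556)/381 = -1*(-1263900/127) = 1263900/127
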